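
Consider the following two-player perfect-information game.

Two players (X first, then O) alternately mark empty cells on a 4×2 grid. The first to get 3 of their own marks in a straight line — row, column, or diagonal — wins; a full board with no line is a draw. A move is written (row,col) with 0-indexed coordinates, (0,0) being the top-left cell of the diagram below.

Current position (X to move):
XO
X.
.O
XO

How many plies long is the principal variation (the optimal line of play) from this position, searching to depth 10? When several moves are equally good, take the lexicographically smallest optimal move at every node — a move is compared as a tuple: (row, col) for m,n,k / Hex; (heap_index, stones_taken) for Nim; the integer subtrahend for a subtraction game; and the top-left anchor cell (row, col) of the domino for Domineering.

[XO/X./.O/XO] X move#1: (1,1):+0/XO/XX/.O/XO, (2,0):+1/XO/X./XO/XO*
[XO/X./XO/XO] end (terminal -1, O#2); searched XO/X./.O/XO to 10

PV length from [XO/X./.O/XO]: 1 ply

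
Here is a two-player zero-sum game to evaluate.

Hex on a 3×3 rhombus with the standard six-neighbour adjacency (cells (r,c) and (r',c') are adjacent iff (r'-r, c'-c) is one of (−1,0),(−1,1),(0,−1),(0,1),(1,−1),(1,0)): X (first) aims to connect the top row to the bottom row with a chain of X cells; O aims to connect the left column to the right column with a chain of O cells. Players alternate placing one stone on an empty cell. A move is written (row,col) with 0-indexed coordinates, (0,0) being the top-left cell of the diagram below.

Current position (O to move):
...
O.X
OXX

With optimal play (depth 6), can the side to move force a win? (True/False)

O winning at [.../O.X/OXX]: True

ply 1, O at .../O.X/OXX | (0,0)=-1→O../O.X/OXX; (0,1)=-1→.O./O.X/OXX; (0,2)=+1→..O/O.X/OXX*; (1,1)=-1→.../OOX/OXX
ply 2, X at ..O/O.X/OXX | (0,0)=-1→X.O/O.X/OXX*; (0,1)=-1→.XO/O.X/OXX; (1,1)=-1→..O/OXX/OXX
ply 3, O at X.O/O.X/OXX | (0,1)=+1→XOO/O.X/OXX*; (1,1)=+1→X.O/OOX/OXX
ply 4: XOO/O.X/OXX is terminal -1 (X); from .../O.X/OXX depth 6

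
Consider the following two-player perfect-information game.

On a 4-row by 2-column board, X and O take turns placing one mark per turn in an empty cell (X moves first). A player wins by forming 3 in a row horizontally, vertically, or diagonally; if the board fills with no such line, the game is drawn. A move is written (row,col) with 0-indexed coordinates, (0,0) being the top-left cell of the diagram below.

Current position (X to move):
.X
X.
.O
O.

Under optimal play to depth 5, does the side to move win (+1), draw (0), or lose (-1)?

p1 X@[.X/X./.O/O.]: (0,0)[XX/X./.O/O.]+0* (1,1)[.X/XX/.O/O.]+0 (2,0)[.X/X./XO/O.]+0 (3,1)[.X/X./.O/OX]+0
p2 O@[XX/X./.O/O.]: (1,1)[XX/XO/.O/O.]-1 (2,0)[XX/X./OO/O.]+0* (3,1)[XX/X./.O/OO]-1
p3 X@[XX/X./OO/O.]: (1,1)[XX/XX/OO/O.]+0* (3,1)[XX/X./OO/OX]+0
p4 O@[XX/XX/OO/O.]: (3,1)[XX/XX/OO/OO]+0*
p5 X@[XX/XX/OO/OO] terminal +0; root [.X/X./.O/O.] d5

value(.X/X./.O/O., X) = 0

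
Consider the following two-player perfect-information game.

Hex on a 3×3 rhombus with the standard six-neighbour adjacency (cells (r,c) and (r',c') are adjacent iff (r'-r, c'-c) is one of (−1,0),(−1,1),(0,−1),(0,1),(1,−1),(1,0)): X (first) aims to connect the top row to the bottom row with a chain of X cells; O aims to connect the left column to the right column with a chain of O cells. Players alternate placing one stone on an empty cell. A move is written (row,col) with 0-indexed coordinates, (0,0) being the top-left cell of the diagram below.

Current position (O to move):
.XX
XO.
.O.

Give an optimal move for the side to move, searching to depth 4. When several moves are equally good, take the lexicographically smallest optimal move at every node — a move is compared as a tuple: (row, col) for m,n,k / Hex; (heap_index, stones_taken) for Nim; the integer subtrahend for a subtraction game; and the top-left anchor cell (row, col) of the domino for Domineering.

ply 1, O at .XX/XO./.O. | (0,0)=-1→OXX/XO./.O.; (1,2)=-1→.XX/XOO/.O.; (2,0)=+1→.XX/XO./OO.*; (2,2)=-1→.XX/XO./.OO
ply 2, X at .XX/XO./OO. | (0,0)=-1→XXX/XO./OO.*; (1,2)=-1→.XX/XOX/OO.; (2,2)=-1→.XX/XO./OOX
ply 3, O at XXX/XO./OO. | (1,2)=+1→XXX/XOO/OO.*; (2,2)=+1→XXX/XO./OOO
ply 4: XXX/XOO/OO. is terminal -1 (X); from .XX/XO./.O. depth 4

O's best at [.XX/XO./.O.]: (2,0)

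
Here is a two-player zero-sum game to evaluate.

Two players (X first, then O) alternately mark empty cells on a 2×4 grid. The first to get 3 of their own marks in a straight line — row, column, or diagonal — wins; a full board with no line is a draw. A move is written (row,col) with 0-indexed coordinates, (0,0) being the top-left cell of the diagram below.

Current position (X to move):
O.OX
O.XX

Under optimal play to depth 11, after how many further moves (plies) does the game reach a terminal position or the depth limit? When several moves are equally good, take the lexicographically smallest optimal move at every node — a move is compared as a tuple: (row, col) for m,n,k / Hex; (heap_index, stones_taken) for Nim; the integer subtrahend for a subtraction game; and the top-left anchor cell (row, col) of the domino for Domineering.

ply 1, X at O.OX/O.XX | (0,1)=+0→OXOX/O.XX; (1,1)=+1→O.OX/OXXX*
ply 2: O.OX/OXXX is terminal -1 (O); from O.OX/O.XX depth 11

PV length from [O.OX/O.XX]: 1 ply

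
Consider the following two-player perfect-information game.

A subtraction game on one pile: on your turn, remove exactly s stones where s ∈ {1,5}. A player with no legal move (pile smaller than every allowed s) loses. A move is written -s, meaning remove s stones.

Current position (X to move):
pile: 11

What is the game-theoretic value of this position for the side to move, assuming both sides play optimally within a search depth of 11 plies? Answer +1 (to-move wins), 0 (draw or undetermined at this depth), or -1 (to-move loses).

p1 X@[11]: -1[10]+1* -5[6]+1
p2 O@[10]: -1[9]-1* -5[5]-1
p3 X@[9]: -1[8]+1* -5[4]+1
p4 O@[8]: -1[7]-1* -5[3]-1
p5 X@[7]: -1[6]+1* -5[2]+1
p6 O@[6]: -1[5]-1* -5[1]-1
p7 X@[5]: -1[4]+1* -5[0]+1
p8 O@[4]: -1[3]-1*
p9 X@[3]: -1[2]+1*
p10 O@[2]: -1[1]-1*
p11 X@[1]: -1[0]+1*
p12 O@[0] terminal -1; root [11] d11

value(11, X) = +1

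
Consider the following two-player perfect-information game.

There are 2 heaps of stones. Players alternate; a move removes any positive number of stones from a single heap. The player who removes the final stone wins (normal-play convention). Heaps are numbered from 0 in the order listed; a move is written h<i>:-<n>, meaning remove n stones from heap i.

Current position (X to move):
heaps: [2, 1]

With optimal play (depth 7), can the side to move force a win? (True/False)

X winning at [(2,1)]: True

ply 1, X at (2,1) | h0:-1=+1→(1,1)*; h0:-2=-1→(0,1); h1:-1=-1→(2,0)
ply 2, O at (1,1) | h0:-1=-1→(0,1)*; h1:-1=-1→(1,0)
ply 3, X at (0,1) | h1:-1=+1→(0,0)*
ply 4: (0,0) is terminal -1 (O); from (2,1) depth 7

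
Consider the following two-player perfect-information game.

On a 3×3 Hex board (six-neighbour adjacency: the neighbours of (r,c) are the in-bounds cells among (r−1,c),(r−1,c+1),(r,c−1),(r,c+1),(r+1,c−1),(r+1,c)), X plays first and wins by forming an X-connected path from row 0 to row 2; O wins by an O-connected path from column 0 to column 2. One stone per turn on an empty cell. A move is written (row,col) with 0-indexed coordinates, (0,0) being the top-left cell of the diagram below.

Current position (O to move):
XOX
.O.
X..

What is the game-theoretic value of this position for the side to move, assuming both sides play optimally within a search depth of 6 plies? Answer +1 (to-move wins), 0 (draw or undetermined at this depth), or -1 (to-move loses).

p1 O@[XOX/.O./X..]: (1,0)[XOX/OO./X..]-1* (1,2)[XOX/.OO/X..]-1 (2,1)[XOX/.O./XO.]-1 (2,2)[XOX/.O./X.O]-1
p2 X@[XOX/OO./X..]: (1,2)[XOX/OOX/X..]+1* (2,1)[XOX/OO./XX.]-1 (2,2)[XOX/OO./X.X]-1
p3 O@[XOX/OOX/X..]: (2,1)[XOX/OOX/XO.]-1* (2,2)[XOX/OOX/X.O]-1
p4 X@[XOX/OOX/XO.]: (2,2)[XOX/OOX/XOX]+1*
p5 O@[XOX/OOX/XOX] terminal -1; root [XOX/.O./X..] d6

value(XOX/.O./X.., O) = -1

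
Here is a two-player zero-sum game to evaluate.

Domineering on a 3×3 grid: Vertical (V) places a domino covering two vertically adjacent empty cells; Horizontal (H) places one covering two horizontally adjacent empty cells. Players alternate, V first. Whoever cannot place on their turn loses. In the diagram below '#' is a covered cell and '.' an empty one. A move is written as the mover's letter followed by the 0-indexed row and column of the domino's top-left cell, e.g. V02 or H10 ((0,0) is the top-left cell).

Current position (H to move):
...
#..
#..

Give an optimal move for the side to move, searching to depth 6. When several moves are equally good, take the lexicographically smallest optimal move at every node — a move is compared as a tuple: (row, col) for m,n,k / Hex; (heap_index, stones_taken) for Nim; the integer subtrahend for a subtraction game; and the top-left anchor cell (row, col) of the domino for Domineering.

p1 H@[.../#../#..]: H00[##./#../#..]-1 H01[.##/#../#..]-1 H11[.../###/#..]+1* H21[.../#../###]-1
p2 V@[.../###/#..] terminal -1; root [.../#../#..] d6

H's best at [.../#../#..]: H11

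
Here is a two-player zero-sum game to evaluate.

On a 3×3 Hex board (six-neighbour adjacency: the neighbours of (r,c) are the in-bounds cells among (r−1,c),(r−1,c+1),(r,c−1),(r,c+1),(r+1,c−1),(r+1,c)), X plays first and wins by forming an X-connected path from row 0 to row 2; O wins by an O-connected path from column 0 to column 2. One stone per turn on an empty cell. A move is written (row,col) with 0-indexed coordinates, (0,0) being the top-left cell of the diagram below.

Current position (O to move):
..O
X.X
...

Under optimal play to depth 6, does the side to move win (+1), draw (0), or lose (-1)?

value(..O/X.X/..., O) = -1

ply 1, O at ..O/X.X/... | (0,0)=-1→O.O/X.X/...*; (0,1)=-1→.OO/X.X/...; (1,1)=-1→..O/XOX/...; (2,0)=-1→..O/X.X/O..; (2,1)=-1→..O/X.X/.O.; (2,2)=-1→..O/X.X/..O
ply 2, X at O.O/X.X/... | (0,1)=+1→OXO/X.X/...*; (1,1)=-1→O.O/XXX/...; (2,0)=-1→O.O/X.X/X..; (2,1)=-1→O.O/X.X/.X.; (2,2)=-1→O.O/X.X/..X
ply 3, O at OXO/X.X/... | (1,1)=-1→OXO/XOX/...*; (2,0)=-1→OXO/X.X/O..; (2,1)=-1→OXO/X.X/.O.; (2,2)=-1→OXO/X.X/..O
ply 4, X at OXO/XOX/... | (2,0)=+1→OXO/XOX/X..*; (2,1)=-1→OXO/XOX/.X.; (2,2)=-1→OXO/XOX/..X
ply 5: OXO/XOX/X.. is terminal -1 (O); from ..O/X.X/... depth 6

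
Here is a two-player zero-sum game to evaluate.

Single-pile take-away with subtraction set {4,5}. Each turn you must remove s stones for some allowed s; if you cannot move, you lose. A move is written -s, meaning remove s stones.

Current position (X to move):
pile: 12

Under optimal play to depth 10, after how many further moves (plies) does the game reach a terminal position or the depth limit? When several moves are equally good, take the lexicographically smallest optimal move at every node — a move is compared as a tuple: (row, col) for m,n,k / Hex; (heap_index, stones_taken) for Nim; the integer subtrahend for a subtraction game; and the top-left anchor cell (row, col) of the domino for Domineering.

[12] X move#1: -4:-1/8*, -5:-1/7
[8] O move#2: -4:-1/4, -5:+1/3*
[3] end (terminal -1, X#3); searched 12 to 10

PV length from [12]: 2 plies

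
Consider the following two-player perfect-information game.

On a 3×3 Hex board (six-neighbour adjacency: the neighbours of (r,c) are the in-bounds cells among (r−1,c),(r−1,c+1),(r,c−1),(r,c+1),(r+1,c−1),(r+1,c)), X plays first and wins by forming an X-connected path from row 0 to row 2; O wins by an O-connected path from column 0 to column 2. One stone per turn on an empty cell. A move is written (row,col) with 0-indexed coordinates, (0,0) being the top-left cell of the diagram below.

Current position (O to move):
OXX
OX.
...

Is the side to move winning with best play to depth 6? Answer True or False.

p1 O@[OXX/OX./...]: (1,2)[OXX/OXO/...]-1* (2,0)[OXX/OX./O..]-1 (2,1)[OXX/OX./.O.]-1 (2,2)[OXX/OX./..O]-1
p2 X@[OXX/OXO/...]: (2,0)[OXX/OXO/X..]+1* (2,1)[OXX/OXO/.X.]+1 (2,2)[OXX/OXO/..X]+1
p3 O@[OXX/OXO/X..] terminal -1; root [OXX/OX./...] d6

O winning at [OXX/OX./...]: False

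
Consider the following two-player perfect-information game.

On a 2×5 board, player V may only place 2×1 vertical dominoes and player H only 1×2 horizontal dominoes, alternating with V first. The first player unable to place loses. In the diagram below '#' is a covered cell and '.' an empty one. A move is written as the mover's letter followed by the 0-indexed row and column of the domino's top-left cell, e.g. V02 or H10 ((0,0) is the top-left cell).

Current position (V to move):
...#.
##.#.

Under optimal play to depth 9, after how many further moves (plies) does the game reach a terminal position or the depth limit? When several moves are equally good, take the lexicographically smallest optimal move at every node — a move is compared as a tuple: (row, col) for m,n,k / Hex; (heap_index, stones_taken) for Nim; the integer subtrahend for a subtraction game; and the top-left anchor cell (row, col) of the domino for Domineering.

PV length from [...#./##.#.]: 3 plies

[...#./##.#.] V move#1: V02:+1/..##./####.*, V04:-1/...##/##.##
[..##./####.] H move#2: H00:-1/####./####.*
[####./####.] V move#3: V04:+1/#####/#####*
[#####/#####] end (terminal -1, H#4); searched ...#./##.#. to 9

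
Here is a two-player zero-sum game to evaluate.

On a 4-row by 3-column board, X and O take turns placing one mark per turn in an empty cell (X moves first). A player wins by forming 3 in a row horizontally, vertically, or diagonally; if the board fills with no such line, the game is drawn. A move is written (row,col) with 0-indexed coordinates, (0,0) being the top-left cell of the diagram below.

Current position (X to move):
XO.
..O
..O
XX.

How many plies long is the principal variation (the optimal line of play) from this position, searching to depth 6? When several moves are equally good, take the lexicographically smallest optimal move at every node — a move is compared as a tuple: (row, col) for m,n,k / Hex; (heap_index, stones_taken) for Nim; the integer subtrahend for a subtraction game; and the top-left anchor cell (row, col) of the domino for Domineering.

PV length from [XO./..O/..O/XX.]: 1 ply

[XO./..O/..O/XX.] X move#1: (0,2):-1/XOX/..O/..O/XX., (1,0):-1/XO./X.O/..O/XX., (1,1):-1/XO./.XO/..O/XX., (2,0):-1/XO./..O/X.O/XX., (2,1):-1/XO./..O/.XO/XX., (3,2):+1/XO./..O/..O/XXX*
[XO./..O/..O/XXX] end (terminal -1, O#2); searched XO./..O/..O/XX. to 6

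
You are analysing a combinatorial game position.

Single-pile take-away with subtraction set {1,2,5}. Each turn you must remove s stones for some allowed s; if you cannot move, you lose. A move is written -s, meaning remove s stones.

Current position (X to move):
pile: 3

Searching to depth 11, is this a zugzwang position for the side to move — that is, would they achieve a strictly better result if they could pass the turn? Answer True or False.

zugzwang(3, X) = True

p1 X@[3]: -1[2]-1* -2[1]-1
p2 O@[2]: -1[1]-1 -2[0]+1*
p3 X@[0] terminal -1; root [3] d11
pass branch (O moves first from the same position):
  | p1 O@[3]: -1[2]-1* -2[1]-1
  | p2 X@[2]: -1[1]-1 -2[0]+1*
  | p3 O@[0] terminal -1; root [3] d11
X moving scores -1; X passing scores +1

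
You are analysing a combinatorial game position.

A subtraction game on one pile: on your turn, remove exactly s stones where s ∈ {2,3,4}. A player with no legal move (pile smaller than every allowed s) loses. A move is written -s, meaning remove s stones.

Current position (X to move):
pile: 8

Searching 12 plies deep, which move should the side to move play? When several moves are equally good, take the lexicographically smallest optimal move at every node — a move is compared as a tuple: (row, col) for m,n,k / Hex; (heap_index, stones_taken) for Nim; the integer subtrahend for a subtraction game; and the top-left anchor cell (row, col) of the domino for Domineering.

p1 X@[8]: -2[6]+1* -3[5]-1 -4[4]-1
p2 O@[6]: -2[4]-1* -3[3]-1 -4[2]-1
p3 X@[4]: -2[2]-1 -3[1]+1* -4[0]+1
p4 O@[1] terminal -1; root [8] d12

X's best at [8]: -2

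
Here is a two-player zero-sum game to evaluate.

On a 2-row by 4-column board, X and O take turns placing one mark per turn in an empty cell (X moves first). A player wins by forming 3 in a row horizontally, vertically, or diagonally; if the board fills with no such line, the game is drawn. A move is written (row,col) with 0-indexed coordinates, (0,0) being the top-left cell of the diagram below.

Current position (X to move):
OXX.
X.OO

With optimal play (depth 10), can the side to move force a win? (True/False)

p1 X@[OXX./X.OO]: (0,3)[OXXX/X.OO]+1* (1,1)[OXX./XXOO]+0
p2 O@[OXXX/X.OO] terminal -1; root [OXX./X.OO] d10

X winning at [OXX./X.OO]: True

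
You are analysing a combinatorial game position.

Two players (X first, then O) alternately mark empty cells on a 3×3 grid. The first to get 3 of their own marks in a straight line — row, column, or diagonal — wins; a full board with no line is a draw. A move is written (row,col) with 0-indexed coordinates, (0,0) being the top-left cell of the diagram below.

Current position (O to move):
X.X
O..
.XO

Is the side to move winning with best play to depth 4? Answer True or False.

ply 1, O at X.X/O../.XO | (0,1)=+0→XOX/O../.XO*; (1,1)=-1→X.X/OO./.XO; (1,2)=-1→X.X/O.O/.XO; (2,0)=-1→X.X/O../OXO
ply 2, X at XOX/O../.XO | (1,1)=+0→XOX/OX./.XO*; (1,2)=+0→XOX/O.X/.XO; (2,0)=+0→XOX/O../XXO
ply 3, O at XOX/OX./.XO | (1,2)=-1→XOX/OXO/.XO; (2,0)=+0→XOX/OX./OXO*
ply 4, X at XOX/OX./OXO | (1,2)=+0→XOX/OXX/OXO*
ply 5: XOX/OXX/OXO is terminal +0 (O); from X.X/O../.XO depth 4

O winning at [X.X/O../.XO]: False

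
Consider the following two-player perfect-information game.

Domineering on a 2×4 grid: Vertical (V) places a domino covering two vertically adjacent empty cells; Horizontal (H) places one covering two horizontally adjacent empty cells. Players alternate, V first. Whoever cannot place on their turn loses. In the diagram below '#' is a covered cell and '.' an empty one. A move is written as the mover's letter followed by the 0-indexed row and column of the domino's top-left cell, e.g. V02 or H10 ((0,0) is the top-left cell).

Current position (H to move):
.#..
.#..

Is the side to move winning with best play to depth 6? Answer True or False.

ply 1, H at .#../.#.. | H02=+1→.###/.#..*; H12=+1→.#../.###
ply 2, V at .###/.#.. | V00=-1→####/##..*
ply 3, H at ####/##.. | H12=+1→####/####*
ply 4: ####/#### is terminal -1 (V); from .#../.#.. depth 6

H winning at [.#../.#..]: True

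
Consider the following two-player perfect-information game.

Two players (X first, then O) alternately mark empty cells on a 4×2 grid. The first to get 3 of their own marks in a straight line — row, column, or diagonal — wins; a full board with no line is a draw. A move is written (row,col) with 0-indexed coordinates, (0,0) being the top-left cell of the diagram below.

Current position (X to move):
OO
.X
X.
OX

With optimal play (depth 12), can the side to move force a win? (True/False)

ply 1, X at OO/.X/X./OX | (1,0)=+0→OO/XX/X./OX; (2,1)=+1→OO/.X/XX/OX*
ply 2: OO/.X/XX/OX is terminal -1 (O); from OO/.X/X./OX depth 12

X winning at [OO/.X/X./OX]: True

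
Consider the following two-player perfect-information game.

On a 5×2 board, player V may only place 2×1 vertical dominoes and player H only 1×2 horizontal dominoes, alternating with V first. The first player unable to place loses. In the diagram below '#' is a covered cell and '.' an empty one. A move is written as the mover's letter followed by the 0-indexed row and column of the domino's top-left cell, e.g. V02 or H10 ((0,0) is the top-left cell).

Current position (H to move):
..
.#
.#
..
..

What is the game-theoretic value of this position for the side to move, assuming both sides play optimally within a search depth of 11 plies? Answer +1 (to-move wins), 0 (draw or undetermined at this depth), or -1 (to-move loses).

[../.#/.#/../..] H move#1: H00:-1/##/.#/.#/../.., H30:+1/../.#/.#/##/..*, H40:+1/../.#/.#/../##
[../.#/.#/##/..] V move#2: V00:-1/#./##/.#/##/..*, V10:-1/../##/##/##/..
[#./##/.#/##/..] H move#3: H40:+1/#./##/.#/##/##*
[#./##/.#/##/##] end (terminal -1, V#4); searched ../.#/.#/../.. to 11

value(../.#/.#/../.., H) = +1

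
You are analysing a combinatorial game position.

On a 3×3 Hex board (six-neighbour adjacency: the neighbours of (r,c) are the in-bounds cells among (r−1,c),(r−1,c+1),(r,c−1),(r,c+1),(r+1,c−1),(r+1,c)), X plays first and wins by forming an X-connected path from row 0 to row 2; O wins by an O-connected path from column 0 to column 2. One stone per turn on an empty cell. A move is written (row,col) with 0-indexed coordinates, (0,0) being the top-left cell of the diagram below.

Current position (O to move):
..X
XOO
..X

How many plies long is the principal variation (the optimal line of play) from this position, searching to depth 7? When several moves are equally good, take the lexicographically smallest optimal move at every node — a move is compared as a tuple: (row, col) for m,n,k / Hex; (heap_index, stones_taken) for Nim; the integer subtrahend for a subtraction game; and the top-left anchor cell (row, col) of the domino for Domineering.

[..X/XOO/..X] O move#1: (0,0):+1/O.X/XOO/..X*, (0,1):+1/.OX/XOO/..X, (2,0):+1/..X/XOO/O.X, (2,1):-1/..X/XOO/.OX
[O.X/XOO/..X] X move#2: (0,1):-1/OXX/XOO/..X*, (2,0):-1/O.X/XOO/X.X, (2,1):-1/O.X/XOO/.XX
[OXX/XOO/..X] O move#3: (2,0):+1/OXX/XOO/O.X*, (2,1):-1/OXX/XOO/.OX
[OXX/XOO/O.X] end (terminal -1, X#4); searched ..X/XOO/..X to 7

PV length from [..X/XOO/..X]: 3 plies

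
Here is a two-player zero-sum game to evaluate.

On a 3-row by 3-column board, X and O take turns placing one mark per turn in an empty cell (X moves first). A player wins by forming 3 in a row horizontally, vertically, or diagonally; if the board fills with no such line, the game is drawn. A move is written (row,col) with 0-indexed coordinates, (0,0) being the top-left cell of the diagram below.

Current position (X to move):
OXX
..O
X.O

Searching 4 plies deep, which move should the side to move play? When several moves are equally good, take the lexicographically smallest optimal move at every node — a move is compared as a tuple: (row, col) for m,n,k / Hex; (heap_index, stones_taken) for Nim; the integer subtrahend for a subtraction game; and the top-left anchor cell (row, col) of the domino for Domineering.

p1 X@[OXX/..O/X.O]: (1,0)[OXX/X.O/X.O]-1 (1,1)[OXX/.XO/X.O]+1* (2,1)[OXX/..O/XXO]-1
p2 O@[OXX/.XO/X.O] terminal -1; root [OXX/..O/X.O] d4

X's best at [OXX/..O/X.O]: (1,1)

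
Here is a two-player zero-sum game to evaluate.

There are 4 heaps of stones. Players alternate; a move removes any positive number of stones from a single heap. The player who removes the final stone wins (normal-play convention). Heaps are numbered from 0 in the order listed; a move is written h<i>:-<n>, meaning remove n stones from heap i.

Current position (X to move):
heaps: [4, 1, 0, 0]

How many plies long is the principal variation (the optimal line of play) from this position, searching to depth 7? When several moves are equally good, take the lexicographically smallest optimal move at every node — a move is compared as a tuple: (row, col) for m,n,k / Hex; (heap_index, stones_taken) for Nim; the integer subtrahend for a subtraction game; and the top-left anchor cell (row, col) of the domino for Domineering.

[(4,1,0,0)] X move#1: h0:-1:-1/(3,1,0,0), h0:-2:-1/(2,1,0,0), h0:-3:+1/(1,1,0,0)*, h0:-4:-1/(0,1,0,0), h1:-1:-1/(4,0,0,0)
[(1,1,0,0)] O move#2: h0:-1:-1/(0,1,0,0)*, h1:-1:-1/(1,0,0,0)
[(0,1,0,0)] X move#3: h1:-1:+1/(0,0,0,0)*
[(0,0,0,0)] end (terminal -1, O#4); searched (4,1,0,0) to 7

PV length from [(4,1,0,0)]: 3 plies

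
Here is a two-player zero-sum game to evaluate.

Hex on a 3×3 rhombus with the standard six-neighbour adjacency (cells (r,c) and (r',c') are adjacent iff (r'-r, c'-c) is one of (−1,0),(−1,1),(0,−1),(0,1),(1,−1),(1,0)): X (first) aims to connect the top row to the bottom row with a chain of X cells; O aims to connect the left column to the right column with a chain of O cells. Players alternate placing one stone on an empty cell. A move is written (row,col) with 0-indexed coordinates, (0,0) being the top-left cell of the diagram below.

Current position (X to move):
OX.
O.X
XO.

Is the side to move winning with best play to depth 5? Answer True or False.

ply 1, X at OX./O.X/XO. | (0,2)=+1→OXX/O.X/XO.*; (1,1)=+1→OX./OXX/XO.; (2,2)=+1→OX./O.X/XOX
ply 2, O at OXX/O.X/XO. | (1,1)=-1→OXX/OOX/XO.*; (2,2)=-1→OXX/O.X/XOO
ply 3, X at OXX/OOX/XO. | (2,2)=+1→OXX/OOX/XOX*
ply 4: OXX/OOX/XOX is terminal -1 (O); from OX./O.X/XO. depth 5

X winning at [OX./O.X/XO.]: True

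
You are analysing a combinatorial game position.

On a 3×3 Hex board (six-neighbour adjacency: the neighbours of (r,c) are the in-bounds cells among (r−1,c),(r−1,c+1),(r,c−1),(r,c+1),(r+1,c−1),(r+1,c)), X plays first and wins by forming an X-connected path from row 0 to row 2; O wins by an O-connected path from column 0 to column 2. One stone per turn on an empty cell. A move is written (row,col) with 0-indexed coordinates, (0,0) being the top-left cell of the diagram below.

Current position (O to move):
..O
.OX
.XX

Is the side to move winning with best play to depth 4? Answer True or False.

O winning at [..O/.OX/.XX]: True

[..O/.OX/.XX] O move#1: (0,0):+1/O.O/.OX/.XX*, (0,1):+1/.OO/.OX/.XX, (1,0):+1/..O/OOX/.XX, (2,0):+1/..O/.OX/OXX
[O.O/.OX/.XX] X move#2: (0,1):-1/OXO/.OX/.XX*, (1,0):-1/O.O/XOX/.XX, (2,0):-1/O.O/.OX/XXX
[OXO/.OX/.XX] O move#3: (1,0):+1/OXO/OOX/.XX*, (2,0):+1/OXO/.OX/OXX
[OXO/OOX/.XX] end (terminal -1, X#4); searched ..O/.OX/.XX to 4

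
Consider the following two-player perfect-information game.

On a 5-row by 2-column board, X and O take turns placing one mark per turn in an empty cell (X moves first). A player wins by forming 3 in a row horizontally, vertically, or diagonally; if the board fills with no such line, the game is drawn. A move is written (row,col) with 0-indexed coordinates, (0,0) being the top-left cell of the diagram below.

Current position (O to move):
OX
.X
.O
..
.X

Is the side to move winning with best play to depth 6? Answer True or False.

O winning at [OX/.X/.O/../.X]: False

p1 O@[OX/.X/.O/../.X]: (1,0)[OX/OX/.O/../.X]+0* (2,0)[OX/.X/OO/../.X]+0 (3,0)[OX/.X/.O/O./.X]+0 (3,1)[OX/.X/.O/.O/.X]+0 (4,0)[OX/.X/.O/../OX]+0
p2 X@[OX/OX/.O/../.X]: (2,0)[OX/OX/XO/../.X]+0* (3,0)[OX/OX/.O/X./.X]-1 (3,1)[OX/OX/.O/.X/.X]-1 (4,0)[OX/OX/.O/../XX]-1
p3 O@[OX/OX/XO/../.X]: (3,0)[OX/OX/XO/O./.X]+0* (3,1)[OX/OX/XO/.O/.X]+0 (4,0)[OX/OX/XO/../OX]+0
p4 X@[OX/OX/XO/O./.X]: (3,1)[OX/OX/XO/OX/.X]+0* (4,0)[OX/OX/XO/O./XX]+0
p5 O@[OX/OX/XO/OX/.X]: (4,0)[OX/OX/XO/OX/OX]+0*
p6 X@[OX/OX/XO/OX/OX] terminal +0; root [OX/.X/.O/../.X] d6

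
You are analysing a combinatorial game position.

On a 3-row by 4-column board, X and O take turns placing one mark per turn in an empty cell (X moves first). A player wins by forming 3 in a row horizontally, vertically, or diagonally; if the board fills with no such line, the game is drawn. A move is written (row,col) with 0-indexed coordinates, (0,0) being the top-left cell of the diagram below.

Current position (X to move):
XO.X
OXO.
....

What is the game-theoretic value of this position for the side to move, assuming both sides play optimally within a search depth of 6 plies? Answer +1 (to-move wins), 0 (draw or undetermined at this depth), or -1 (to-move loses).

[XO.X/OXO./....] X move#1: (0,2):-1/XOXX/OXO./...., (1,3):-1/XO.X/OXOX/...., (2,0):-1/XO.X/OXO./X..., (2,1):-1/XO.X/OXO./.X.., (2,2):+1/XO.X/OXO./..X.*, (2,3):+1/XO.X/OXO./...X
[XO.X/OXO./..X.] end (terminal -1, O#2); searched XO.X/OXO./.... to 6

value(XO.X/OXO./...., X) = +1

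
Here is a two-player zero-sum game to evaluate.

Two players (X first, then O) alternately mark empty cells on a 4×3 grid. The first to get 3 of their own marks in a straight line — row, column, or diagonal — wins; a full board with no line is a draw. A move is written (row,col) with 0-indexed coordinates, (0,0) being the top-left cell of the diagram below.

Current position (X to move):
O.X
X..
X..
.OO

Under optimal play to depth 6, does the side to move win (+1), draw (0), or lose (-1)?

value(O.X/X../X../.OO, X) = +1

p1 X@[O.X/X../X../.OO]: (0,1)[OXX/X../X../.OO]-1 (1,1)[O.X/XX./X../.OO]+1* (1,2)[O.X/X.X/X../.OO]-1 (2,1)[O.X/X../XX./.OO]-1 (2,2)[O.X/X../X.X/.OO]-1 (3,0)[O.X/X../X../XOO]+1
p2 O@[O.X/XX./X../.OO] terminal -1; root [O.X/X../X../.OO] d6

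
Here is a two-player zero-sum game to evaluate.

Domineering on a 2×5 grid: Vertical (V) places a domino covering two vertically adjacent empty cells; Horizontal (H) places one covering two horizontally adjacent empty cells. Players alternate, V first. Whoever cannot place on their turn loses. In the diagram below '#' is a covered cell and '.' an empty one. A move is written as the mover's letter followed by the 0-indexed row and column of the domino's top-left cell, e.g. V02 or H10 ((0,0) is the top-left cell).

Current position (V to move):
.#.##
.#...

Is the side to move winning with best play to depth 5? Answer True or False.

ply 1, V at .#.##/.#... | V00=-1→##.##/##...; V02=+1→.####/.##..*
ply 2, H at .####/.##.. | H13=-1→.####/.####*
ply 3, V at .####/.#### | V00=+1→#####/#####*
ply 4: #####/##### is terminal -1 (H); from .#.##/.#... depth 5

V winning at [.#.##/.#...]: True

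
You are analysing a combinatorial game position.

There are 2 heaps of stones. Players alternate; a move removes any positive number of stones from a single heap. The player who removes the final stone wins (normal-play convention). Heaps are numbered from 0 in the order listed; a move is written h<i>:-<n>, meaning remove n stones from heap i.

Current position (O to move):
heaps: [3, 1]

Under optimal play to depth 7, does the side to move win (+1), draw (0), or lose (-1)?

ply 1, O at (3,1) | h0:-1=-1→(2,1); h0:-2=+1→(1,1)*; h0:-3=-1→(0,1); h1:-1=-1→(3,0)
ply 2, X at (1,1) | h0:-1=-1→(0,1)*; h1:-1=-1→(1,0)
ply 3, O at (0,1) | h1:-1=+1→(0,0)*
ply 4: (0,0) is terminal -1 (X); from (3,1) depth 7

value((3,1), O) = +1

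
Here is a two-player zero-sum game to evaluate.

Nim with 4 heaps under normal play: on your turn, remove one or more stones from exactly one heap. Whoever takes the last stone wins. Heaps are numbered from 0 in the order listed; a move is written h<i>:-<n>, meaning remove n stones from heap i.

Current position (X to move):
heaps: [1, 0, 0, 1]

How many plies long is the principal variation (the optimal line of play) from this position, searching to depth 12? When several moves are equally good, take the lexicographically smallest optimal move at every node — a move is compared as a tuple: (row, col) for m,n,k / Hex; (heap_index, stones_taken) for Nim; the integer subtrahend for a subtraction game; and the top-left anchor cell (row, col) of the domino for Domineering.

PV length from [(1,0,0,1)]: 2 plies

p1 X@[(1,0,0,1)]: h0:-1[(0,0,0,1)]-1* h3:-1[(1,0,0,0)]-1
p2 O@[(0,0,0,1)]: h3:-1[(0,0,0,0)]+1*
p3 X@[(0,0,0,0)] terminal -1; root [(1,0,0,1)] d12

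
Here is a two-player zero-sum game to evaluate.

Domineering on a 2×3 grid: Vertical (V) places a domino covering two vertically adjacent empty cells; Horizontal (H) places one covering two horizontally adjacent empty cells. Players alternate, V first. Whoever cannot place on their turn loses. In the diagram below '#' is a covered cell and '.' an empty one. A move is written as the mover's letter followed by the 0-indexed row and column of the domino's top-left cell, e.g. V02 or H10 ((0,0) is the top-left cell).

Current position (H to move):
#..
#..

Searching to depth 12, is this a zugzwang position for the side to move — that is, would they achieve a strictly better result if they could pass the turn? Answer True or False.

zugzwang(#../#.., H) = False

p1 H@[#../#..]: H01[###/#..]+1* H11[#../###]+1
p2 V@[###/#..] terminal -1; root [#../#..] d12
suppose H passes — search the same position with V to move:
pass> p1 V@[#../#..]: V01[##./##.]+1* V02[#.#/#.#]+1
pass> p2 H@[##./##.] terminal -1; root [#../#..] d12
for H: play +1, pass -1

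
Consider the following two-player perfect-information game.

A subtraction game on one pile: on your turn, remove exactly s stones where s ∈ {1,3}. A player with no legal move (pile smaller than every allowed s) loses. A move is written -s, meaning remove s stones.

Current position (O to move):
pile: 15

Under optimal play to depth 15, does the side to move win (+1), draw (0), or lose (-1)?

p1 O@[15]: -1[14]+1* -3[12]+1
p2 X@[14]: -1[13]-1* -3[11]-1
p3 O@[13]: -1[12]+1* -3[10]+1
p4 X@[12]: -1[11]-1* -3[9]-1
p5 O@[11]: -1[10]+1* -3[8]+1
p6 X@[10]: -1[9]-1* -3[7]-1
p7 O@[9]: -1[8]+1* -3[6]+1
p8 X@[8]: -1[7]-1* -3[5]-1
p9 O@[7]: -1[6]+1* -3[4]+1
p10 X@[6]: -1[5]-1* -3[3]-1
p11 O@[5]: -1[4]+1* -3[2]+1
p12 X@[4]: -1[3]-1* -3[1]-1
p13 O@[3]: -1[2]+1* -3[0]+1
p14 X@[2]: -1[1]-1*
p15 O@[1]: -1[0]+1*
p16 X@[0] terminal -1; root [15] d15

value(15, O) = +1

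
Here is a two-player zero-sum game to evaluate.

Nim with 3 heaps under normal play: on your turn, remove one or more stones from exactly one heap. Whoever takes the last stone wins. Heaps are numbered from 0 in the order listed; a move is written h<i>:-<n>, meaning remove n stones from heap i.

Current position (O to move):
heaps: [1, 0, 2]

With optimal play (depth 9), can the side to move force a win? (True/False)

p1 O@[(1,0,2)]: h0:-1[(0,0,2)]-1 h2:-1[(1,0,1)]+1* h2:-2[(1,0,0)]-1
p2 X@[(1,0,1)]: h0:-1[(0,0,1)]-1* h2:-1[(1,0,0)]-1
p3 O@[(0,0,1)]: h2:-1[(0,0,0)]+1*
p4 X@[(0,0,0)] terminal -1; root [(1,0,2)] d9

O winning at [(1,0,2)]: True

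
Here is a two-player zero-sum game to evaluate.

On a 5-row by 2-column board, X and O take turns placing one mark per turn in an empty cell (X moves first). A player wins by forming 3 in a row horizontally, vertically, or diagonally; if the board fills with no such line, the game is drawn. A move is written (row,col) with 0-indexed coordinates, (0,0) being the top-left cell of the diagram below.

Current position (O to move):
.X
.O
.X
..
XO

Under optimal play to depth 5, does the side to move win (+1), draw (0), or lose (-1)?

ply 1, O at .X/.O/.X/../XO | (0,0)=+0→OX/.O/.X/../XO*; (1,0)=+0→.X/OO/.X/../XO; (2,0)=+0→.X/.O/OX/../XO; (3,0)=+0→.X/.O/.X/O./XO; (3,1)=+0→.X/.O/.X/.O/XO
ply 2, X at OX/.O/.X/../XO | (1,0)=+0→OX/XO/.X/../XO*; (2,0)=+0→OX/.O/XX/../XO; (3,0)=+0→OX/.O/.X/X./XO; (3,1)=+0→OX/.O/.X/.X/XO
ply 3, O at OX/XO/.X/../XO | (2,0)=+0→OX/XO/OX/../XO*; (3,0)=+0→OX/XO/.X/O./XO; (3,1)=+0→OX/XO/.X/.O/XO
ply 4, X at OX/XO/OX/../XO | (3,0)=+0→OX/XO/OX/X./XO*; (3,1)=+0→OX/XO/OX/.X/XO
ply 5, O at OX/XO/OX/X./XO | (3,1)=+0→OX/XO/OX/XO/XO*
ply 6: OX/XO/OX/XO/XO is terminal +0 (X); from .X/.O/.X/../XO depth 5

value(.X/.O/.X/../XO, O) = 0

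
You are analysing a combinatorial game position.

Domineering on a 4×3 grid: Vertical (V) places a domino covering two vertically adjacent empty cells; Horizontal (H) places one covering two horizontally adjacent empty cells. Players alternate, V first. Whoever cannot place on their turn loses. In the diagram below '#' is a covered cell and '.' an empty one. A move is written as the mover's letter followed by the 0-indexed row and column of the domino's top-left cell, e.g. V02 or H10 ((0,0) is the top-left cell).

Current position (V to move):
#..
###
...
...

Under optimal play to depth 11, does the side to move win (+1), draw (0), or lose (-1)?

[#../###/.../...] V move#1: V20:-1/#../###/#../#.., V21:+1/#../###/.#./.#.*, V22:-1/#../###/..#/..#
[#../###/.#./.#.] H move#2: H01:-1/###/###/.#./.#.*
[###/###/.#./.#.] V move#3: V20:+1/###/###/##./##.*, V22:+1/###/###/.##/.##
[###/###/##./##.] end (terminal -1, H#4); searched #../###/.../... to 11

value(#../###/.../..., V) = +1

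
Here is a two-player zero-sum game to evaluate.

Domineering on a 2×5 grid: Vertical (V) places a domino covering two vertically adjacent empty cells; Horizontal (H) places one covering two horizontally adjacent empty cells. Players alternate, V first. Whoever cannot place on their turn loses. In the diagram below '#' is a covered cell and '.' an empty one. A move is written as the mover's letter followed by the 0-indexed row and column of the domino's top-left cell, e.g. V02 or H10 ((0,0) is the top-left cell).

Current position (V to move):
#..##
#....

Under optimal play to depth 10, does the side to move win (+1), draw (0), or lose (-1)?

value(#..##/#...., V) = +1

ply 1, V at #..##/#.... | V01=-1→##.##/##...; V02=+1→#.###/#.#..*
ply 2, H at #.###/#.#.. | H13=-1→#.###/#.###*
ply 3, V at #.###/#.### | V01=+1→#####/#####*
ply 4: #####/##### is terminal -1 (H); from #..##/#.... depth 10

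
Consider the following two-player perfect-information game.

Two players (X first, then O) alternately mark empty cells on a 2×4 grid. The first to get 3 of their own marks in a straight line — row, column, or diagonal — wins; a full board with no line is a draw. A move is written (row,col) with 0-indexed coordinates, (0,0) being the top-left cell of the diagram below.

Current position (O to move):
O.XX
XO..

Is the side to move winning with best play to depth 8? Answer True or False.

O winning at [O.XX/XO..]: False

[O.XX/XO..] O move#1: (0,1):+0/OOXX/XO..*, (1,2):-1/O.XX/XOO., (1,3):-1/O.XX/XO.O
[OOXX/XO..] X move#2: (1,2):+0/OOXX/XOX.*, (1,3):+0/OOXX/XO.X
[OOXX/XOX.] O move#3: (1,3):+0/OOXX/XOXO*
[OOXX/XOXO] end (terminal +0, X#4); searched O.XX/XO.. to 8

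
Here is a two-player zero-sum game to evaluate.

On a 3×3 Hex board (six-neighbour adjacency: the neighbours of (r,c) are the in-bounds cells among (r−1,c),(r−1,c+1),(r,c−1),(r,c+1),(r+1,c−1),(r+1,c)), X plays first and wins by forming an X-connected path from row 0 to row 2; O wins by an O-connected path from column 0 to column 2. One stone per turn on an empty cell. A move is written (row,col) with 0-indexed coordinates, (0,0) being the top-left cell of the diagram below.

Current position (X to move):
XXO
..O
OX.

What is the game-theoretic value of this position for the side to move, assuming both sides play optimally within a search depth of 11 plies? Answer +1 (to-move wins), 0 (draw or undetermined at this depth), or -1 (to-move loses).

ply 1, X at XXO/..O/OX. | (1,0)=-1→XXO/X.O/OX.; (1,1)=+1→XXO/.XO/OX.*; (2,2)=-1→XXO/..O/OXX
ply 2: XXO/.XO/OX. is terminal -1 (O); from XXO/..O/OX. depth 11

value(XXO/..O/OX., X) = +1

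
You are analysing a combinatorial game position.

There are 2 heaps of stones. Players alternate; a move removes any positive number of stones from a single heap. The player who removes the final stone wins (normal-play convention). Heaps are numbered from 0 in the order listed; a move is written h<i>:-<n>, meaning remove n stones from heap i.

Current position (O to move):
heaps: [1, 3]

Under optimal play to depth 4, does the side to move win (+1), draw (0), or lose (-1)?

value((1,3), O) = +1

p1 O@[(1,3)]: h0:-1[(0,3)]-1 h1:-1[(1,2)]-1 h1:-2[(1,1)]+1* h1:-3[(1,0)]-1
p2 X@[(1,1)]: h0:-1[(0,1)]-1* h1:-1[(1,0)]-1
p3 O@[(0,1)]: h1:-1[(0,0)]+1*
p4 X@[(0,0)] terminal -1; root [(1,3)] d4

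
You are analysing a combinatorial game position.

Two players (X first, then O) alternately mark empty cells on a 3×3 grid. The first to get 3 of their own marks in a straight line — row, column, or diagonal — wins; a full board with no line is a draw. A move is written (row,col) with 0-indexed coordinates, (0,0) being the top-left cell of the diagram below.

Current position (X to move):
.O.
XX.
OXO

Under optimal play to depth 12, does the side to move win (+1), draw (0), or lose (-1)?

value(.O./XX./OXO, X) = +1

[.O./XX./OXO] X move#1: (0,0):+0/XO./XX./OXO, (0,2):+0/.OX/XX./OXO, (1,2):+1/.O./XXX/OXO*
[.O./XXX/OXO] end (terminal -1, O#2); searched .O./XX./OXO to 12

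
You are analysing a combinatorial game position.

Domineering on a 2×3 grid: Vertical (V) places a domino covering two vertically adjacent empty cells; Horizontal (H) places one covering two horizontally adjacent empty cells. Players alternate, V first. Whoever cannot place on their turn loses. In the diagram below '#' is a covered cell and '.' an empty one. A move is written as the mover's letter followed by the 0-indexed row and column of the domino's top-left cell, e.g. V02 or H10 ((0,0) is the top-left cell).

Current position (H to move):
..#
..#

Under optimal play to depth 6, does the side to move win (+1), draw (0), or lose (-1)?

value(..#/..#, H) = +1

[..#/..#] H move#1: H00:+1/###/..#*, H10:+1/..#/###
[###/..#] end (terminal -1, V#2); searched ..#/..# to 6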